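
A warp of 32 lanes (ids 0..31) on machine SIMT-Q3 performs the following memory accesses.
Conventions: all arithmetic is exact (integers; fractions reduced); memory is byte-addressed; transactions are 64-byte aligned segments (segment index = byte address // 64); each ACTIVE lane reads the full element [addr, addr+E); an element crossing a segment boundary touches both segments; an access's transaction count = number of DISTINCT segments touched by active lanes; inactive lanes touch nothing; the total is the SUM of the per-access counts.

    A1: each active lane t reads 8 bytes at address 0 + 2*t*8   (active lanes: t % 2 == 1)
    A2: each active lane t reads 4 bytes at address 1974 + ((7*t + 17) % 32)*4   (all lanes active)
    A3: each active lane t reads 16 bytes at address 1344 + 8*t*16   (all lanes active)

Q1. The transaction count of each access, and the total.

A1: 8 transactions
A2: 3 transactions
A3: 32 transactions

Answer: 8,3,32; total 43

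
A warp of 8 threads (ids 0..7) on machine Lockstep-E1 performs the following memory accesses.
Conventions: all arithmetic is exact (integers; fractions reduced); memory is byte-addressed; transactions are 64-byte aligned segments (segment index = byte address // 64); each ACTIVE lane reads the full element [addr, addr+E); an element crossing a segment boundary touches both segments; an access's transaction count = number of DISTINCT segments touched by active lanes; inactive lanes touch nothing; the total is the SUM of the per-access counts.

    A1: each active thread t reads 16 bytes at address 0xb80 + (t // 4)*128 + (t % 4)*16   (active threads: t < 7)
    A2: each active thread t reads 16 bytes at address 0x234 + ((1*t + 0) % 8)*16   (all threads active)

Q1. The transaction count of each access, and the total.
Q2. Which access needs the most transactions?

A1: 2 transactions
A2: 3 transactions

Answer: 2,3; total 5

Answer: A2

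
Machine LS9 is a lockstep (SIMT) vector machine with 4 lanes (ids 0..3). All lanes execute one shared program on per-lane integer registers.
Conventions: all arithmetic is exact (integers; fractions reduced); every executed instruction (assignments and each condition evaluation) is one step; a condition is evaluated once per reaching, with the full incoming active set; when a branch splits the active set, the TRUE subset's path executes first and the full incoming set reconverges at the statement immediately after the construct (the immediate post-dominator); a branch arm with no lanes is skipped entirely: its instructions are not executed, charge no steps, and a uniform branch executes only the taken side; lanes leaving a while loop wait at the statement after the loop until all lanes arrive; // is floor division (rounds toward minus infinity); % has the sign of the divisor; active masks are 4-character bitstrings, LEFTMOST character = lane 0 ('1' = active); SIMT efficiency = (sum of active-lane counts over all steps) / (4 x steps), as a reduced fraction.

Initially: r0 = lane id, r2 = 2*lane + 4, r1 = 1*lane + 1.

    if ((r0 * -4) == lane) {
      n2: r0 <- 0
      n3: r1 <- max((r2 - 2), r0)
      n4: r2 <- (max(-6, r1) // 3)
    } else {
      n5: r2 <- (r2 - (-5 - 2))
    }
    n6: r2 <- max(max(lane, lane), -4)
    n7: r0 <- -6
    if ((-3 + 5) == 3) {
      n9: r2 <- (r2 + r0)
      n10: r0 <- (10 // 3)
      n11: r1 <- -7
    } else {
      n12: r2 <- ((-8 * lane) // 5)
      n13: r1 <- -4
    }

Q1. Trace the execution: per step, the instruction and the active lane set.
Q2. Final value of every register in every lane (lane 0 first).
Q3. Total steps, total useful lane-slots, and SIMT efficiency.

step 0: eval ((r0 * -4) == lane)     1111
step 1: r0 <- 0                      1000
step 2: r1 <- max((r2 - 2), r0)      1000
step 3: r2 <- (max(-6, r1) // 3)     1000
step 4: r2 <- (r2 - (-5 - 2))        0111
step 5: r2 <- max(max(lane, lane), -4) 1111
step 6: r0 <- -6                     1111
step 7: eval ((-3 + 5) == 3)         1111
step 8: r2 <- ((-8 * lane) // 5)     1111
step 9: r1 <- -4                     1111

Answer: 10 steps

r0: -6,-6,-6,-6
r2: 0,-2,-4,-5
r1: -4,-4,-4,-4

steps = 10; useful = 30; efficiency = 30/40 = 3/4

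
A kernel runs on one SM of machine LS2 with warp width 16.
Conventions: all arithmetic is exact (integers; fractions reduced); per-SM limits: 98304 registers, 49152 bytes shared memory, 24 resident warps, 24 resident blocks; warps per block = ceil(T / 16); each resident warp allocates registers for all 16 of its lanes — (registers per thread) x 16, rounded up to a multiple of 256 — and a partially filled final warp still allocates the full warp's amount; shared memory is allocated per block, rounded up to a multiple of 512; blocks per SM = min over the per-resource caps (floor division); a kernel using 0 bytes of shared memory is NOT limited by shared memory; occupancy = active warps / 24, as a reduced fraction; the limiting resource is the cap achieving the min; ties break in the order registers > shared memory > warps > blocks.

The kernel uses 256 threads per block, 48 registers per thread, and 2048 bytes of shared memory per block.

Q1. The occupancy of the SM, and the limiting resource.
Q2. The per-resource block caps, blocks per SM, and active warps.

Answer: occupancy 2/3, limited by warps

registers: 8 blocks
shared memory: 24 blocks
warps: 1 block
blocks: 24 blocks

Answer: 1 block, 16 active warps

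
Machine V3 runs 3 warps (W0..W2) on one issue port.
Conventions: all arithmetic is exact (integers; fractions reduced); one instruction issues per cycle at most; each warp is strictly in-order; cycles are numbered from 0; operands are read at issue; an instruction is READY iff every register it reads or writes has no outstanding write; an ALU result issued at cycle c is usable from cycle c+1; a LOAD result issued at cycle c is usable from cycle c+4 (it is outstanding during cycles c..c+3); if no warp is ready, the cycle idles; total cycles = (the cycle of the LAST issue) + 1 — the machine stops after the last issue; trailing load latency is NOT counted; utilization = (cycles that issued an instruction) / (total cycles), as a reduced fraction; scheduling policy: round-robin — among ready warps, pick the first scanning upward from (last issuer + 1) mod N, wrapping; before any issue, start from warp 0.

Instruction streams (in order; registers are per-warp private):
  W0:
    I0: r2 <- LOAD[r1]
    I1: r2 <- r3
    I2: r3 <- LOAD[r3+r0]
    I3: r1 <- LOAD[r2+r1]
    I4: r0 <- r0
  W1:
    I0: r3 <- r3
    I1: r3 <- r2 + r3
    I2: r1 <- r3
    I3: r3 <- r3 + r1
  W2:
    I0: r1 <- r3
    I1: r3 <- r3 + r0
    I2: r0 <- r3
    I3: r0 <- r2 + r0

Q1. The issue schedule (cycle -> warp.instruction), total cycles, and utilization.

cycle 0: W0.I0
cycle 1: W1.I0
cycle 2: W2.I0
cycle 3: W1.I1
cycle 4: W2.I1
cycle 5: W0.I1
cycle 6: W1.I2
cycle 7: W2.I2
cycle 8: W0.I2
cycle 9: W1.I3
cycle 10: W2.I3
cycle 11: W0.I3
cycle 12: W0.I4

Answer: 13 cycles, utilization 1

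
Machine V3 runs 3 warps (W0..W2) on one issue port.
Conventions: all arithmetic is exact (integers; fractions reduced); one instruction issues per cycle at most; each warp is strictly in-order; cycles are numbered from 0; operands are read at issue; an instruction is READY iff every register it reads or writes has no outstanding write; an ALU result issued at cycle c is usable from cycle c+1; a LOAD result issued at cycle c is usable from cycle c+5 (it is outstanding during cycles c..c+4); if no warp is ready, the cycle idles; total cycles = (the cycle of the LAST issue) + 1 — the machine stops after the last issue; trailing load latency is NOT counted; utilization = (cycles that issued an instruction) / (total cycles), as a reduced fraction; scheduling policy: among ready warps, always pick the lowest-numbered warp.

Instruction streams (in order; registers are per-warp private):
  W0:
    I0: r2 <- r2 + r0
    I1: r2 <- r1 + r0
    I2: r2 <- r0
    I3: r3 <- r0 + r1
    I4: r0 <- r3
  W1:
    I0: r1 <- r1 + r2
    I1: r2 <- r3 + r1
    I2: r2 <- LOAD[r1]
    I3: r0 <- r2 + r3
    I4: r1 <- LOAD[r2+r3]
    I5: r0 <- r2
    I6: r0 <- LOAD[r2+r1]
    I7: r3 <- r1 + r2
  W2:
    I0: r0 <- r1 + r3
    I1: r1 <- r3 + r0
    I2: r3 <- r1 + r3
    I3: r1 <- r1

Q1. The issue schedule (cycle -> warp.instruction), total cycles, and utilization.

cycle 0: W0.I0
cycle 1: W0.I1
cycle 2: W0.I2
cycle 3: W0.I3
cycle 4: W0.I4
cycle 5: W1.I0
cycle 6: W1.I1
cycle 7: W1.I2
cycle 8: W2.I0
cycle 9: W2.I1
cycle 10: W2.I2
cycle 11: W2.I3
cycle 12: W1.I3
cycle 13: W1.I4
cycle 14: W1.I5
cycle 15: idle
cycle 16: idle
cycle 17: idle
cycle 18: W1.I6
cycle 19: W1.I7

Answer: 20 cycles, utilization 17/20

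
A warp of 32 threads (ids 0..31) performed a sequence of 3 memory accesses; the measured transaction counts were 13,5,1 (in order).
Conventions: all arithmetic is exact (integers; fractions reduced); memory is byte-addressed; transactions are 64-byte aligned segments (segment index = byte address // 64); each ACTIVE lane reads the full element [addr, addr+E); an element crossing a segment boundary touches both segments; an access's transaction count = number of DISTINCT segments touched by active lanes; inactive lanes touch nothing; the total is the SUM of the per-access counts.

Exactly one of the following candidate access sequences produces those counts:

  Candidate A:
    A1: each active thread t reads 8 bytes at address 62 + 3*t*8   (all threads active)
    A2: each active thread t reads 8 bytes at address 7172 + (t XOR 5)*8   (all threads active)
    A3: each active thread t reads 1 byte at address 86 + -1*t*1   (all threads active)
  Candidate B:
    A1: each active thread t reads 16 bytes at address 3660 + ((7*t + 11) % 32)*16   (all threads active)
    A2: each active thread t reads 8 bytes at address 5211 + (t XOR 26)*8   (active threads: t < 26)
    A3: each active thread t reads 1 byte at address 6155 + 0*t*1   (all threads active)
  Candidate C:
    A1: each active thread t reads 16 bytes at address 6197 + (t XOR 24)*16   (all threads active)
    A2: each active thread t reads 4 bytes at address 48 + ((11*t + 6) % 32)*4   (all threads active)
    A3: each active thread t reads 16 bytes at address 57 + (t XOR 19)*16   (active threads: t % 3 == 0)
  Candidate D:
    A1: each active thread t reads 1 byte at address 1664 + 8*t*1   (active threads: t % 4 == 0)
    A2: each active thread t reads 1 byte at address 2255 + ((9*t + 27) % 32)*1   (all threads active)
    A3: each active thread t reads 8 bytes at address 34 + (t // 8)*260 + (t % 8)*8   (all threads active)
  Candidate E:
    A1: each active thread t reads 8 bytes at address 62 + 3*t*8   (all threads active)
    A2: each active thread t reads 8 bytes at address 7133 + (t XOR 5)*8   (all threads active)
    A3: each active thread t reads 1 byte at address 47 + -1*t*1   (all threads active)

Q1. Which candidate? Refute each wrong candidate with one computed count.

A: A3 gives 2 transactions, not 1
B: A1 gives 9 transactions, not 13
C: A1 gives 9 transactions, not 13
D: A1 gives 4 transactions, not 13
E: all counts match (13,5,1)

Answer: E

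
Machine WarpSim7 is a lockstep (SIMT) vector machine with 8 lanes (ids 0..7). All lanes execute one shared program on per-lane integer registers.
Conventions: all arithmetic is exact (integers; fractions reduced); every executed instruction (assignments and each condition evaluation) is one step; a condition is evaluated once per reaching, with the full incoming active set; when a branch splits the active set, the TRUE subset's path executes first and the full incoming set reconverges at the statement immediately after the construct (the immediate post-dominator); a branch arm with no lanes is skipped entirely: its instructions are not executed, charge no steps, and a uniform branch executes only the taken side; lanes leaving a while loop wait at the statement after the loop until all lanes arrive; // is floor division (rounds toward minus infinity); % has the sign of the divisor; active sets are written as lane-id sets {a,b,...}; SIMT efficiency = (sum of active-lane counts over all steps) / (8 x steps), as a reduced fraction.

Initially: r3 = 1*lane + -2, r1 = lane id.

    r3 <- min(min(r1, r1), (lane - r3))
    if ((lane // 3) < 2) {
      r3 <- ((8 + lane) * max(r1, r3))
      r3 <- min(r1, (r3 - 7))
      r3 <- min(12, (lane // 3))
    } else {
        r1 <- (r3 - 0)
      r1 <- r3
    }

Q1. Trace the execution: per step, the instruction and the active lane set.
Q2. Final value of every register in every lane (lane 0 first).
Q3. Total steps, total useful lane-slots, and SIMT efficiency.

step 0: r3 <- min(min(r1, r1), (lane - r3)) {0,1,2,3,4,5,6,7}
step 1: eval ((lane // 3) < 2)       {0,1,2,3,4,5,6,7}
step 2: r3 <- ((8 + lane) * max(r1, r3)) {0,1,2,3,4,5}
step 3: r3 <- min(r1, (r3 - 7))      {0,1,2,3,4,5}
step 4: r3 <- min(12, (lane // 3))   {0,1,2,3,4,5}
step 5: r1 <- (r3 - 0)               {6,7}
step 6: r1 <- r3                     {6,7}

Answer: 7 steps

r3: 0,0,0,1,1,1,2,2
r1: 0,1,2,3,4,5,2,2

steps = 7; useful = 38; efficiency = 38/56 = 19/28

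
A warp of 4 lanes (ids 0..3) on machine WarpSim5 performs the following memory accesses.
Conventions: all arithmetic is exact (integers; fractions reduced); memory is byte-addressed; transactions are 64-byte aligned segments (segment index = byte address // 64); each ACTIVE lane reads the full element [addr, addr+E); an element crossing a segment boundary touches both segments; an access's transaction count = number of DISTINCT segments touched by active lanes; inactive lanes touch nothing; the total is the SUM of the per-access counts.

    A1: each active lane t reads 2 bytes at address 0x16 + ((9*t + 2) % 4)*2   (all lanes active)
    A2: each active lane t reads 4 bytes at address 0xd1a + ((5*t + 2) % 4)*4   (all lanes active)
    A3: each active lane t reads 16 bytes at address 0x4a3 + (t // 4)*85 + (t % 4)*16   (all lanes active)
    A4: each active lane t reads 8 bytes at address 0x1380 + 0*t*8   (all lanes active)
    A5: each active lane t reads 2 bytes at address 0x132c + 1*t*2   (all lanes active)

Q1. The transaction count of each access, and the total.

A1: 1 transaction
A2: 1 transaction
A3: 2 transactions
A4: 1 transaction
A5: 1 transaction

Answer: 1,1,2,1,1; total 6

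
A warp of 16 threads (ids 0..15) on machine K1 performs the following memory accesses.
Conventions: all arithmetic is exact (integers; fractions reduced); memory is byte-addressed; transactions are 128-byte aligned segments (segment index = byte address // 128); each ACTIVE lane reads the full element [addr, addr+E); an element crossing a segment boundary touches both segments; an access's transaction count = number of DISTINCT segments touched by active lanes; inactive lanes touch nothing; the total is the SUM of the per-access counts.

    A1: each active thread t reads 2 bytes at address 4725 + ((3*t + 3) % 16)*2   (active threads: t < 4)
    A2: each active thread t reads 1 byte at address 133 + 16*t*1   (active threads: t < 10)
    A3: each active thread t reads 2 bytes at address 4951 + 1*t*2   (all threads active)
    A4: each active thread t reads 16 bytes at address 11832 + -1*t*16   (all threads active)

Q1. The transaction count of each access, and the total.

A1: 2 transactions
A2: 2 transactions
A3: 1 transaction
A4: 3 transactions

Answer: 2,2,1,3; total 8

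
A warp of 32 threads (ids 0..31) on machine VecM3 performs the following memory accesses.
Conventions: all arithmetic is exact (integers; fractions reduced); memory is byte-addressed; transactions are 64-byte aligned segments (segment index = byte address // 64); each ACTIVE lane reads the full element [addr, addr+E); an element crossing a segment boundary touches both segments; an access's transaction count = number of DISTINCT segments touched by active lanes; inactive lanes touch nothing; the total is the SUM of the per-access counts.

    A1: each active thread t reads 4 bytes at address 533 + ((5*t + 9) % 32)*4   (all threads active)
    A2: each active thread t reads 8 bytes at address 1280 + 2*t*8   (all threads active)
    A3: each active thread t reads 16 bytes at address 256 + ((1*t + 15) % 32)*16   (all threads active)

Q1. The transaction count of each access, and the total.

A1: 3 transactions
A2: 8 transactions
A3: 8 transactions

Answer: 3,8,8; total 19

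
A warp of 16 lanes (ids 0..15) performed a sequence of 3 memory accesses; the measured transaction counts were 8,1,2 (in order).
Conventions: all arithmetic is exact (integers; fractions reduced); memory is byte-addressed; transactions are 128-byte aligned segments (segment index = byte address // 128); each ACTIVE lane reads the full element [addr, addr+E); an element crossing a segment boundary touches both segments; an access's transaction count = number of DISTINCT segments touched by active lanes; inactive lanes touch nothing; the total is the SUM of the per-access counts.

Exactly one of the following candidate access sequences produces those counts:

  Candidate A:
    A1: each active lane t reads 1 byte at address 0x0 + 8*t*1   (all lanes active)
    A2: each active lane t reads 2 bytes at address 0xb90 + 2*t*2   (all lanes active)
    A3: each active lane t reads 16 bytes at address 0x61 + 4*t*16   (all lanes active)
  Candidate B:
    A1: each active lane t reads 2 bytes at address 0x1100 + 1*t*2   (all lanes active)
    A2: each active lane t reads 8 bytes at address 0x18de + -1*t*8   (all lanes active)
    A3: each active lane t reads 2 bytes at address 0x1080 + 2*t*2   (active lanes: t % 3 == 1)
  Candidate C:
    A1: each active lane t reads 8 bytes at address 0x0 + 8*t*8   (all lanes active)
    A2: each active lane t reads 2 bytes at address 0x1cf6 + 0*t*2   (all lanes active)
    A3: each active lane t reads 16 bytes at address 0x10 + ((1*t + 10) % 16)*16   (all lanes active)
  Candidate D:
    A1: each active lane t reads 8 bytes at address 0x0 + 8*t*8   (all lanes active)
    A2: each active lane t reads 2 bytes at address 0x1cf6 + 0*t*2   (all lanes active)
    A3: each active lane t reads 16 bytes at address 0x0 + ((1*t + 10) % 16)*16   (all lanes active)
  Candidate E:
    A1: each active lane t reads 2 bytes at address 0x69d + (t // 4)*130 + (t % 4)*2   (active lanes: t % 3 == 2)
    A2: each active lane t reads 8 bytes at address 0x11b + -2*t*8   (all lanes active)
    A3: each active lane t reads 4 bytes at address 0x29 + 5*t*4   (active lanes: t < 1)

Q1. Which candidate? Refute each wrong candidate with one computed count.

A: A1 gives 1 transaction, not 8
B: A1 gives 1 transaction, not 8
C: A3 gives 3 transactions, not 2
E: A1 gives 4 transactions, not 8
D: all counts match (8,1,2)

Answer: D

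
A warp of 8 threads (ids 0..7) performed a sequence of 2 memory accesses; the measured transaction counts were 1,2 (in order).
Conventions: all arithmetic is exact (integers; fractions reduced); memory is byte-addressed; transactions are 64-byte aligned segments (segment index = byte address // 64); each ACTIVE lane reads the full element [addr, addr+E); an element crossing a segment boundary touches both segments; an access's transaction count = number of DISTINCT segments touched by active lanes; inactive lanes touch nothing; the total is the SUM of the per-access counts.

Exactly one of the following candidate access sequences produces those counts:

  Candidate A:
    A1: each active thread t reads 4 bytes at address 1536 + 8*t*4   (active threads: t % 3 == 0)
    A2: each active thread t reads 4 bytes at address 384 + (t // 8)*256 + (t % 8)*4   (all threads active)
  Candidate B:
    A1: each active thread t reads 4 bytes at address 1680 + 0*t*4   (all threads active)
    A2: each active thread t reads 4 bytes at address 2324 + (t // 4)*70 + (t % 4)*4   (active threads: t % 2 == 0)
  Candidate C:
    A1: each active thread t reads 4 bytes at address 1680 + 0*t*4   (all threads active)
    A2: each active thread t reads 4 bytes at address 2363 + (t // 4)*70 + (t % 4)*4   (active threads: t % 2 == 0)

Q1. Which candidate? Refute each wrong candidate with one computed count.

A: A1 gives 3 transactions, not 1
C: A2 gives 3 transactions, not 2
B: all counts match (1,2)

Answer: B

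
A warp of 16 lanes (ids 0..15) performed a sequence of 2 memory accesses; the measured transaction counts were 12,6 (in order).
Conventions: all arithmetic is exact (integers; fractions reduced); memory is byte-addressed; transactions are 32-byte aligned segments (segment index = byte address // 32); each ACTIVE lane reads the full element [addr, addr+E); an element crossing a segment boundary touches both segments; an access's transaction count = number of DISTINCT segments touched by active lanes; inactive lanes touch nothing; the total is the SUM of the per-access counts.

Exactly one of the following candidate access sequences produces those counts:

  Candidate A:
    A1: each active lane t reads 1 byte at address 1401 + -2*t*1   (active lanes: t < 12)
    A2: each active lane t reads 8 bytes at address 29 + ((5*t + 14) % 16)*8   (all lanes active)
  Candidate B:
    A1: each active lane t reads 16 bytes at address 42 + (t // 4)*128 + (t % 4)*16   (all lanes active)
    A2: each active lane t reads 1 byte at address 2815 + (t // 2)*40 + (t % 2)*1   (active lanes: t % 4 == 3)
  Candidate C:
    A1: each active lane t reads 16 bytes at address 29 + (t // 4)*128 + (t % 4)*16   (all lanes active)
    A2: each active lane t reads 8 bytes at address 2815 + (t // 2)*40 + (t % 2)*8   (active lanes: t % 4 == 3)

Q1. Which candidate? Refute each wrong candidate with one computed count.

A: A1 gives 1 transaction, not 12
B: A2 gives 4 transactions, not 6
C: all counts match (12,6)

Answer: C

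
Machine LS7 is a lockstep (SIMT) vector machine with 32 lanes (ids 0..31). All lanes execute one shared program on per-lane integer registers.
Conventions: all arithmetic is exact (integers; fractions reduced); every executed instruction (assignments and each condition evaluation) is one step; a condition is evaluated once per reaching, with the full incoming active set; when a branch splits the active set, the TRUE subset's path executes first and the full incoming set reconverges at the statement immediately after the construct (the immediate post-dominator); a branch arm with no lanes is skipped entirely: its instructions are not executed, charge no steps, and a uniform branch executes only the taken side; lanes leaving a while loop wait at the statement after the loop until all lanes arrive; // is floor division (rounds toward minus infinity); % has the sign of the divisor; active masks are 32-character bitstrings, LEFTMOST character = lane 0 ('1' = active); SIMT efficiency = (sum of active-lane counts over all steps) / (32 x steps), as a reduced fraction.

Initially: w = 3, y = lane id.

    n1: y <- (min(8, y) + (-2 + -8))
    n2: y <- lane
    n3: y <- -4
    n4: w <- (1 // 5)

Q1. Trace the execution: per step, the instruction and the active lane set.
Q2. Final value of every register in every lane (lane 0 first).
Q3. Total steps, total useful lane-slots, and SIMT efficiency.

step 0: y <- (min(8, y) + (-2 + -8)) 11111111111111111111111111111111
step 1: y <- lane                    11111111111111111111111111111111
step 2: y <- -4                      11111111111111111111111111111111
step 3: w <- (1 // 5)                11111111111111111111111111111111

Answer: 4 steps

w: 0,0,0,0,0,0,0,0,0,0,0,0,0,0,0,0,0,0,0,0,0,0,0,0,0,0,0,0,0,0,0,0
y: -4,-4,-4,-4,-4,-4,-4,-4,-4,-4,-4,-4,-4,-4,-4,-4,-4,-4,-4,-4,-4,-4,-4,-4,-4,-4,-4,-4,-4,-4,-4,-4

steps = 4; useful = 128; efficiency = 128/128 = 1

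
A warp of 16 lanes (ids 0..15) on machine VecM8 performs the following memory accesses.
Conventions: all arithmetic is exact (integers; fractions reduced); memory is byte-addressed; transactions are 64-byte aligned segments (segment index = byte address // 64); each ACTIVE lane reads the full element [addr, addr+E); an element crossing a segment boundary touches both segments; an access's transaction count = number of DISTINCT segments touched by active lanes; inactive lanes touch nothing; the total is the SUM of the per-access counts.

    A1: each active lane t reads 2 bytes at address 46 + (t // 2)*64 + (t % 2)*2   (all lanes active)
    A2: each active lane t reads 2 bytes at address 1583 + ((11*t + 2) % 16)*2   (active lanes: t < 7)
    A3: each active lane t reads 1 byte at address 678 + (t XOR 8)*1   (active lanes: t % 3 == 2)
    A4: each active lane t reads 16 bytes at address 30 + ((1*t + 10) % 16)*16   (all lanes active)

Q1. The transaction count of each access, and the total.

A1: 8 transactions
A2: 2 transactions
A3: 1 transaction
A4: 5 transactions

Answer: 8,2,1,5; total 16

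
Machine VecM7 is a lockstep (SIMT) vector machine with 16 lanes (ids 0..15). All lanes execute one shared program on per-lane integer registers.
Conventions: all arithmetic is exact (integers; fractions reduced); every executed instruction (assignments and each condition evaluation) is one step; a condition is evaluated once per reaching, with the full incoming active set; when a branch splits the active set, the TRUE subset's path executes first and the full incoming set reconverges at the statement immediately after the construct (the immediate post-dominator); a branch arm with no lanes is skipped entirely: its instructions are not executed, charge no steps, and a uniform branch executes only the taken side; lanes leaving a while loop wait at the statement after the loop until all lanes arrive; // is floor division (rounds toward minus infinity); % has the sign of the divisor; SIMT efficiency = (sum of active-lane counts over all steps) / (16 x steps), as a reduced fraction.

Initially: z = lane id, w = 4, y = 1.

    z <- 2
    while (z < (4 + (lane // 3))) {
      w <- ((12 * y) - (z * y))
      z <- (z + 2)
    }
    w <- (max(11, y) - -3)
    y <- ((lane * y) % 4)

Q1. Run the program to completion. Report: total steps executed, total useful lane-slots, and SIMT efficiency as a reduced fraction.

Answer: 16 steps, 175 useful, 175/256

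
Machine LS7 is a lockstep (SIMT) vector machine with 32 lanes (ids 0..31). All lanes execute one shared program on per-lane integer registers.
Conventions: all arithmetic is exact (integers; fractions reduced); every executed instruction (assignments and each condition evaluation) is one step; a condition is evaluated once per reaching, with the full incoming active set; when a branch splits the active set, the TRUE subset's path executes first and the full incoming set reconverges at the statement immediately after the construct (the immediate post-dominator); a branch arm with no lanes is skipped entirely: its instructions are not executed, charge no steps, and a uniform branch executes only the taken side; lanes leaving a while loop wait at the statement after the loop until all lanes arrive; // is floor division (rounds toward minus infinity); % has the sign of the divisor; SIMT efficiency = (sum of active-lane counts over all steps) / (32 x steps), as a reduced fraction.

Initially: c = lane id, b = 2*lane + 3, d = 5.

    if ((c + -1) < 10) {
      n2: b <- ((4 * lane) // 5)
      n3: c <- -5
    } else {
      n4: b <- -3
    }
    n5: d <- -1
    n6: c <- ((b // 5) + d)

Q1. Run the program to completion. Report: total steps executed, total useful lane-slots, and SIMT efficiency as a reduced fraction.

Answer: 6 steps, 139 useful, 139/192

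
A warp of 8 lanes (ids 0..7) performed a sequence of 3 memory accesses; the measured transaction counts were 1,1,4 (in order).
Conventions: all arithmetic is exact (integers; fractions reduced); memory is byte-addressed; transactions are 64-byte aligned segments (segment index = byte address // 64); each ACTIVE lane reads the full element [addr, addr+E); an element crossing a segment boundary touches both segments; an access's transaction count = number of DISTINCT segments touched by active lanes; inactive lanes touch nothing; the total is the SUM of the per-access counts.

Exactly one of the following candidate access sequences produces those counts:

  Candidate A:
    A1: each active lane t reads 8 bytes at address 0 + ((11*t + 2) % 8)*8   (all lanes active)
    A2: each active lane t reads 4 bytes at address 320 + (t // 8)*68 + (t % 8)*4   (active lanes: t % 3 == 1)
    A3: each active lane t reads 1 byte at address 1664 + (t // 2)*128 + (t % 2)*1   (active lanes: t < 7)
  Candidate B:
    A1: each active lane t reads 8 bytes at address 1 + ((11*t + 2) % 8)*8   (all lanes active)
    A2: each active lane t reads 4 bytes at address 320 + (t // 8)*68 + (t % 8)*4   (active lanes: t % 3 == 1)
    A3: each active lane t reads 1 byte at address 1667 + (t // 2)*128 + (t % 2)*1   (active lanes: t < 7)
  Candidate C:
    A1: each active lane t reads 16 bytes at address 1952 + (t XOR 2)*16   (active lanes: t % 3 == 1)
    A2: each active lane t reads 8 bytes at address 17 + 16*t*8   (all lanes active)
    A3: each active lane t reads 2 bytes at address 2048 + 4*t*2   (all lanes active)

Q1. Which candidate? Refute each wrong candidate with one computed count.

B: A1 gives 2 transactions, not 1
C: A1 gives 2 transactions, not 1
A: all counts match (1,1,4)

Answer: A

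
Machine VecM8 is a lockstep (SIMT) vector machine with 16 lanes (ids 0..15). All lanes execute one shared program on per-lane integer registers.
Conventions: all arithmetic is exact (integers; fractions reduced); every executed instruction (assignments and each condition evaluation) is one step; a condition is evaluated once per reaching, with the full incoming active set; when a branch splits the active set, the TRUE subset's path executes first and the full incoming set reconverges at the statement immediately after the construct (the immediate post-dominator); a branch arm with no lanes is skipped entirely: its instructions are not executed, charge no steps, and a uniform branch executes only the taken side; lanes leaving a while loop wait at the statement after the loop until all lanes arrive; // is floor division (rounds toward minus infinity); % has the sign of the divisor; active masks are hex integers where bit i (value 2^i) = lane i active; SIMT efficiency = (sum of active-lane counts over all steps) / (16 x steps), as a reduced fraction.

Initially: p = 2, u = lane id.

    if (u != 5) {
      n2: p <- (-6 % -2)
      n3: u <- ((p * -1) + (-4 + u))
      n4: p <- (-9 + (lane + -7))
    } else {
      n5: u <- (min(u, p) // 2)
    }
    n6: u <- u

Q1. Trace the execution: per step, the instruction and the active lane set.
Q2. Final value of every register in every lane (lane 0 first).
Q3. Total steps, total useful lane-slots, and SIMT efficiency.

step 0: eval (u != 5)                0xffff
step 1: p <- (-6 % -2)               0xffdf
step 2: u <- ((p * -1) + (-4 + u))   0xffdf
step 3: p <- (-9 + (lane + -7))      0xffdf
step 4: u <- (min(u, p) // 2)        0x0020
step 5: u <- u                       0xffff

Answer: 6 steps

p: -16,-15,-14,-13,-12,2,-10,-9,-8,-7,-6,-5,-4,-3,-2,-1
u: -4,-3,-2,-1,0,1,2,3,4,5,6,7,8,9,10,11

steps = 6; useful = 78; efficiency = 78/96 = 13/16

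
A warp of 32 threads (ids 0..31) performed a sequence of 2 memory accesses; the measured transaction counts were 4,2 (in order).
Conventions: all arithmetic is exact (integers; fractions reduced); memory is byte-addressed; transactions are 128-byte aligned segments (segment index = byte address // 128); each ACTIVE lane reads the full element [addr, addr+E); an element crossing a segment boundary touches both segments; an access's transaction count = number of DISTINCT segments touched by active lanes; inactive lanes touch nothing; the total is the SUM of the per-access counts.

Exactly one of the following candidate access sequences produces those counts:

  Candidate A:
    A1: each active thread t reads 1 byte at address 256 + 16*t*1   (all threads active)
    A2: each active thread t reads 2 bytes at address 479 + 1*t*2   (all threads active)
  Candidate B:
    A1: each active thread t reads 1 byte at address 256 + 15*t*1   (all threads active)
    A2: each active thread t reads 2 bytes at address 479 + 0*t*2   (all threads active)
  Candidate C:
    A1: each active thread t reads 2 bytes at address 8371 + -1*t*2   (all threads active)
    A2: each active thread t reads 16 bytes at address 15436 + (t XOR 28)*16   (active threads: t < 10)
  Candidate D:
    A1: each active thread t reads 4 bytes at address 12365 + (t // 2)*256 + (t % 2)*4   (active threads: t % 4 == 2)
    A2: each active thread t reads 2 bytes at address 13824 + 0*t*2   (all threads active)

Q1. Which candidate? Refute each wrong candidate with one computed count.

B: A2 gives 1 transaction, not 2
C: A1 gives 2 transactions, not 4
D: A1 gives 8 transactions, not 4
A: all counts match (4,2)

Answer: A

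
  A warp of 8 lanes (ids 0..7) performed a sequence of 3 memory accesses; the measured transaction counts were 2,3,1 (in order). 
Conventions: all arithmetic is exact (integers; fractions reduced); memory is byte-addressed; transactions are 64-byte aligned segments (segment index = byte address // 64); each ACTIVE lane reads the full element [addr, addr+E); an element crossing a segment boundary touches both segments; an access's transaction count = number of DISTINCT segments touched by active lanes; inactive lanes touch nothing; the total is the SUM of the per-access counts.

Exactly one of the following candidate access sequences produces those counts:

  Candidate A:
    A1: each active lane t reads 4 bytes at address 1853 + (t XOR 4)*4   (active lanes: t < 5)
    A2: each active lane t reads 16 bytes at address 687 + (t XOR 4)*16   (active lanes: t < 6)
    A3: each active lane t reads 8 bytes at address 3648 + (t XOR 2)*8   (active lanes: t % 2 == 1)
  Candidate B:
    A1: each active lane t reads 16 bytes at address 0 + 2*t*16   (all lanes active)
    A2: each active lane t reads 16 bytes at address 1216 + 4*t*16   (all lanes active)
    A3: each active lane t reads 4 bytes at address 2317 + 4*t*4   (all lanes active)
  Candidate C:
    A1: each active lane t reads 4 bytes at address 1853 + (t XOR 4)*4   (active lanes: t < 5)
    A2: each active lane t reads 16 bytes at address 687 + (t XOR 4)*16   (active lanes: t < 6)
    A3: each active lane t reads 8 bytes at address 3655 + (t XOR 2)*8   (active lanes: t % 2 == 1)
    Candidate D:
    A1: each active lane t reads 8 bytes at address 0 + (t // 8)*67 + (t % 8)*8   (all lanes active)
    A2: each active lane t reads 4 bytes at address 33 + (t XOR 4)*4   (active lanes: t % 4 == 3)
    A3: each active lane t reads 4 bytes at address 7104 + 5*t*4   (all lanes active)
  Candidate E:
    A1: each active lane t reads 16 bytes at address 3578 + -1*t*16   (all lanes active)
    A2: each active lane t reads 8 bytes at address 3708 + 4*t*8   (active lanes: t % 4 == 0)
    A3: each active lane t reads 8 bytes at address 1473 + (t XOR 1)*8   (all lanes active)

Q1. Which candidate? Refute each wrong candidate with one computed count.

B: A1 gives 4 transactions, not 2
C: A3 gives 2 transactions, not 1
D: A1 gives 1 transaction, not 2
E: A1 gives 3 transactions, not 2
A: all counts match (2,3,1)

Answer: A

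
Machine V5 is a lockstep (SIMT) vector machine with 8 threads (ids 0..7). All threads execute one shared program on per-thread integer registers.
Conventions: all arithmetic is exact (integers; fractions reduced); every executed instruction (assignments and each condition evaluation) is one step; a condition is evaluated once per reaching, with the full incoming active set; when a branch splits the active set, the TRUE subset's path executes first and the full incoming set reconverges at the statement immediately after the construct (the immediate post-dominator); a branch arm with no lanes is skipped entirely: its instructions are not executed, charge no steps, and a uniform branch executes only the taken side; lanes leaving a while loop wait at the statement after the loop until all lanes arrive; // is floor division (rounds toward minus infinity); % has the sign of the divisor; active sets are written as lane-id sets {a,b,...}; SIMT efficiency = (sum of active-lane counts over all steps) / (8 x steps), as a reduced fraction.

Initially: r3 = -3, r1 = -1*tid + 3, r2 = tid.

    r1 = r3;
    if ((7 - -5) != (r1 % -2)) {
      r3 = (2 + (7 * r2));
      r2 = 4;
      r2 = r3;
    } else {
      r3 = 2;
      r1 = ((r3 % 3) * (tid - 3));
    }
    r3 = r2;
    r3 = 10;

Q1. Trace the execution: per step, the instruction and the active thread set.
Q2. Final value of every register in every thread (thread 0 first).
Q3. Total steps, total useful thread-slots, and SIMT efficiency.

step 0: r1 <- r3                     {0,1,2,3,4,5,6,7}
step 1: eval ((7 - -5) != (r1 % -2)) {0,1,2,3,4,5,6,7}
step 2: r3 <- (2 + (7 * r2))         {0,1,2,3,4,5,6,7}
step 3: r2 <- 4                      {0,1,2,3,4,5,6,7}
step 4: r2 <- r3                     {0,1,2,3,4,5,6,7}
step 5: r3 <- r2                     {0,1,2,3,4,5,6,7}
step 6: r3 <- 10                     {0,1,2,3,4,5,6,7}

Answer: 7 steps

r3: 10,10,10,10,10,10,10,10
r1: -3,-3,-3,-3,-3,-3,-3,-3
r2: 2,9,16,23,30,37,44,51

steps = 7; useful = 56; efficiency = 56/56 = 1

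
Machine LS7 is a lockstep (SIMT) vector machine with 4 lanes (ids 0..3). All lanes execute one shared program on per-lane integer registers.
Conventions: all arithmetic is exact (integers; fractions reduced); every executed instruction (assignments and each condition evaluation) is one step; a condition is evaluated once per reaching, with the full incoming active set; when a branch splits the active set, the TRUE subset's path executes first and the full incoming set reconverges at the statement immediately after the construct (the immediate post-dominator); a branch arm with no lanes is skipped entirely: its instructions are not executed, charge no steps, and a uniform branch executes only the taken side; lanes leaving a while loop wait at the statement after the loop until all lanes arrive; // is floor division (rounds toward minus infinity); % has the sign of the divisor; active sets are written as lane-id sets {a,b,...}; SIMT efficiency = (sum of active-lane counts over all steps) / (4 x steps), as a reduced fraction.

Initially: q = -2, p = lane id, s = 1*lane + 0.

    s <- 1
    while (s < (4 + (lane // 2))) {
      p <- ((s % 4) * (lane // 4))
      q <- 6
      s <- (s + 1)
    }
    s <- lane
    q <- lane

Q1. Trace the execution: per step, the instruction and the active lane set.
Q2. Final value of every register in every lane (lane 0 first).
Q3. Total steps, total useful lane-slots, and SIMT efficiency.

step 0: s <- 1                       {0,1,2,3}
step 1: eval (s < (4 + (lane // 2))) {0,1,2,3}
step 2: p <- ((s % 4) * (lane // 4)) {0,1,2,3}
step 3: q <- 6                       {0,1,2,3}
step 4: s <- (s + 1)                 {0,1,2,3}
step 5: eval (s < (4 + (lane // 2))) {0,1,2,3}
step 6: p <- ((s % 4) * (lane // 4)) {0,1,2,3}
step 7: q <- 6                       {0,1,2,3}
step 8: s <- (s + 1)                 {0,1,2,3}
step 9: eval (s < (4 + (lane // 2))) {0,1,2,3}
step 10: p <- ((s % 4) * (lane // 4)) {0,1,2,3}
step 11: q <- 6                       {0,1,2,3}
step 12: s <- (s + 1)                 {0,1,2,3}
step 13: eval (s < (4 + (lane // 2))) {0,1,2,3}
step 14: p <- ((s % 4) * (lane // 4)) {2,3}
step 15: q <- 6                       {2,3}
step 16: s <- (s + 1)                 {2,3}
step 17: eval (s < (4 + (lane // 2))) {2,3}
step 18: s <- lane                    {0,1,2,3}
step 19: q <- lane                    {0,1,2,3}

Answer: 20 steps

q: 0,1,2,3
p: 0,0,0,0
s: 0,1,2,3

steps = 20; useful = 72; efficiency = 72/80 = 9/10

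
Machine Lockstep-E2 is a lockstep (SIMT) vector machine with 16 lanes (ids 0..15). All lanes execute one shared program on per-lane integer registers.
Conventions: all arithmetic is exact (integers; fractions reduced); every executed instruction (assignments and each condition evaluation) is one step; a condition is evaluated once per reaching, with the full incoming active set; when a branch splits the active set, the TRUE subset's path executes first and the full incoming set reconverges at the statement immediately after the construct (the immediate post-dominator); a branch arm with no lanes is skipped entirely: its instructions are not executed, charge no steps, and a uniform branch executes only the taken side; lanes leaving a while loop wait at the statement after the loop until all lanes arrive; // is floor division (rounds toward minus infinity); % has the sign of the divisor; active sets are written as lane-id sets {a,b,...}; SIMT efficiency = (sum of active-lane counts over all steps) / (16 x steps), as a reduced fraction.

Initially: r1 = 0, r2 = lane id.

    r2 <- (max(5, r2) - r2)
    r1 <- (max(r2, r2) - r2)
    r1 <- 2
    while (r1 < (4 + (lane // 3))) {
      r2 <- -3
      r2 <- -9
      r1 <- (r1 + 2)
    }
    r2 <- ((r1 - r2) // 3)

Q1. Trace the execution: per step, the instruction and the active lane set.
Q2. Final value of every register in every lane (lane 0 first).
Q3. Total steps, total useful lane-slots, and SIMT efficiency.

step 0: r2 <- (max(5, r2) - r2)      {0,1,2,3,4,5,6,7,8,9,10,11,12,13,14,15}
step 1: r1 <- (max(r2, r2) - r2)     {0,1,2,3,4,5,6,7,8,9,10,11,12,13,14,15}
step 2: r1 <- 2                      {0,1,2,3,4,5,6,7,8,9,10,11,12,13,14,15}
step 3: eval (r1 < (4 + (lane // 3))) {0,1,2,3,4,5,6,7,8,9,10,11,12,13,14,15}
step 4: r2 <- -3                     {0,1,2,3,4,5,6,7,8,9,10,11,12,13,14,15}
step 5: r2 <- -9                     {0,1,2,3,4,5,6,7,8,9,10,11,12,13,14,15}
step 6: r1 <- (r1 + 2)               {0,1,2,3,4,5,6,7,8,9,10,11,12,13,14,15}
step 7: eval (r1 < (4 + (lane // 3))) {0,1,2,3,4,5,6,7,8,9,10,11,12,13,14,15}
step 8: r2 <- -3                     {3,4,5,6,7,8,9,10,11,12,13,14,15}
step 9: r2 <- -9                     {3,4,5,6,7,8,9,10,11,12,13,14,15}
step 10: r1 <- (r1 + 2)               {3,4,5,6,7,8,9,10,11,12,13,14,15}
step 11: eval (r1 < (4 + (lane // 3))) {3,4,5,6,7,8,9,10,11,12,13,14,15}
step 12: r2 <- -3                     {9,10,11,12,13,14,15}
step 13: r2 <- -9                     {9,10,11,12,13,14,15}
step 14: r1 <- (r1 + 2)               {9,10,11,12,13,14,15}
step 15: eval (r1 < (4 + (lane // 3))) {9,10,11,12,13,14,15}
step 16: r2 <- -3                     {15}
step 17: r2 <- -9                     {15}
step 18: r1 <- (r1 + 2)               {15}
step 19: eval (r1 < (4 + (lane // 3))) {15}
step 20: r2 <- ((r1 - r2) // 3)       {0,1,2,3,4,5,6,7,8,9,10,11,12,13,14,15}

Answer: 21 steps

r1: 4,4,4,6,6,6,6,6,6,8,8,8,8,8,8,10
r2: 4,4,4,5,5,5,5,5,5,5,5,5,5,5,5,6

steps = 21; useful = 228; efficiency = 228/336 = 19/28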